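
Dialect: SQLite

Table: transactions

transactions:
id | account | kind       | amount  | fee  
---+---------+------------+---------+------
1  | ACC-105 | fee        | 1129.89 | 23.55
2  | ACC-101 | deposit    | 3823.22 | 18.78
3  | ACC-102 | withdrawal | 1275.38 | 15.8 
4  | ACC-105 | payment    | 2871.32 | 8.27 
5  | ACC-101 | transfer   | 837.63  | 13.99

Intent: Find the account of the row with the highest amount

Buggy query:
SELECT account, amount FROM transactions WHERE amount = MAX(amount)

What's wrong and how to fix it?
Bug: MAX(amount) is an aggregate and cannot be used directly in WHERE

Fix: Use a subquery: WHERE amount = (SELECT MAX(amount) FROM transactions)

Corrected query:
SELECT account, amount FROM transactions WHERE amount = (SELECT MAX(amount) FROM transactions)

Result:
account | amount 
--------+--------
ACC-101 | 3823.22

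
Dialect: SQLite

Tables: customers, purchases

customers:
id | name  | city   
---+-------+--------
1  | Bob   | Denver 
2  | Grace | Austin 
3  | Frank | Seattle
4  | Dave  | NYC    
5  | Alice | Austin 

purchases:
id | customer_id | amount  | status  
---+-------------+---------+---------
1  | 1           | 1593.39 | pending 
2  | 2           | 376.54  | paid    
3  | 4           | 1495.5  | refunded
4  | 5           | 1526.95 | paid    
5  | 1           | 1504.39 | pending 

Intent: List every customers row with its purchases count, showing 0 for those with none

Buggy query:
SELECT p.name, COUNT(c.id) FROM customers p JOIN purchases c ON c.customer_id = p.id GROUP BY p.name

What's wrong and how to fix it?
Bug: INNER JOIN drops customers rows that have no matching purchases rows

Fix: Use LEFT JOIN so parents without children still appear (COUNT(c.id) gives 0)

Corrected query:
SELECT p.name, COUNT(c.id) FROM customers p LEFT JOIN purchases c ON c.customer_id = p.id GROUP BY p.name

Result:
name  | COUNT(c.id)
------+------------
Alice | 1          
Bob   | 2          
Dave  | 1          
Frank | 0          
Grace | 1          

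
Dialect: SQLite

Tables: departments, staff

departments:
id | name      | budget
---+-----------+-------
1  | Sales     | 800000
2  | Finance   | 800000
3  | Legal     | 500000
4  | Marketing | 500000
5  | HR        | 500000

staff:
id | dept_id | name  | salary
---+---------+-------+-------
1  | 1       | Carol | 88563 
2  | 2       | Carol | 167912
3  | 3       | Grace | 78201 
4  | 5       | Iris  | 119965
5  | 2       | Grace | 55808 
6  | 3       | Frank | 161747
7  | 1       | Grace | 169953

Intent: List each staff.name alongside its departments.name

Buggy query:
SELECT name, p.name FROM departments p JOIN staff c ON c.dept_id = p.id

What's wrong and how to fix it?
Bug: Both tables have a 'name' column; the unqualified reference is ambiguous

Fix: Prefix ambiguous columns with the table alias

Corrected query:
SELECT c.name, p.name FROM departments p JOIN staff c ON c.dept_id = p.id

Result:
name  | name   
------+--------
Carol | Sales  
Carol | Finance
Grace | Legal  
Iris  | HR     
Grace | Finance
Frank | Legal  
Grace | Sales  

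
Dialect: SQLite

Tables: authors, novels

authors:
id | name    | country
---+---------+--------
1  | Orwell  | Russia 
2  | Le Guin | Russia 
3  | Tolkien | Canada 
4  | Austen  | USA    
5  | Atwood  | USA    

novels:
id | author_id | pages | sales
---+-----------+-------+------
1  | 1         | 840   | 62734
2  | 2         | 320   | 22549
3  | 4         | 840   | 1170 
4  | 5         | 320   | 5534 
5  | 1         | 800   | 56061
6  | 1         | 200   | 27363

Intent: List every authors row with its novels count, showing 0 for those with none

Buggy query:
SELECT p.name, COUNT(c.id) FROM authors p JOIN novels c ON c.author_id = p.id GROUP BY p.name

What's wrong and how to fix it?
Bug: An inner join excludes parents with zero children

Fix: Switch to LEFT JOIN to retain unmatched parent rows

Corrected query:
SELECT p.name, COUNT(c.id) FROM authors p LEFT JOIN novels c ON c.author_id = p.id GROUP BY p.name

Result:
name    | COUNT(c.id)
--------+------------
Atwood  | 1          
Austen  | 1          
Le Guin | 1          
Orwell  | 3          
Tolkien | 0          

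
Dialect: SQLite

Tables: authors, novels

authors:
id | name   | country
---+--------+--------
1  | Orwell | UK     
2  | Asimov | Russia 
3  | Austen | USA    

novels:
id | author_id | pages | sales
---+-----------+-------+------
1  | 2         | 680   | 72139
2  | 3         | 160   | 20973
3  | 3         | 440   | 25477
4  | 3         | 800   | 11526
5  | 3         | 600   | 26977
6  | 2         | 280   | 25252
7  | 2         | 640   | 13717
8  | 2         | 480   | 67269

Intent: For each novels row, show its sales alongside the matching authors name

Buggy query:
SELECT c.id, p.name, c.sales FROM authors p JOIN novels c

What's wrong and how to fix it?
Bug: Missing join condition: each novels row is matched to all authors rows instead of just its own

Fix: Add ON c.author_id = p.id to the JOIN

Corrected query:
SELECT c.id, p.name, c.sales FROM authors p JOIN novels c ON c.author_id = p.id

Result:
id | name   | sales
---+--------+------
1  | Asimov | 72139
2  | Austen | 20973
3  | Austen | 25477
4  | Austen | 11526
5  | Austen | 26977
6  | Asimov | 25252
7  | Asimov | 13717
8  | Asimov | 67269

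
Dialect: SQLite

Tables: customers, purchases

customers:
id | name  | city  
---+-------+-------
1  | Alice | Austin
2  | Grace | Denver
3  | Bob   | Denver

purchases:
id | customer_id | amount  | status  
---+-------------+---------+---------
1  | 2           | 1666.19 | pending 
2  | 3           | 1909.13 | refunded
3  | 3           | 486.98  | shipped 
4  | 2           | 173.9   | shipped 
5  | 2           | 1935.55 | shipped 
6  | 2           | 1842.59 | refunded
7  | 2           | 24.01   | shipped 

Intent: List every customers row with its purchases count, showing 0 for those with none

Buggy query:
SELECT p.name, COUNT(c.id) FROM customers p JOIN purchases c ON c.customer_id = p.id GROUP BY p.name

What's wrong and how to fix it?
Bug: An inner join excludes parents with zero children

Fix: Switch to LEFT JOIN to retain unmatched parent rows

Corrected query:
SELECT p.name, COUNT(c.id) FROM customers p LEFT JOIN purchases c ON c.customer_id = p.id GROUP BY p.name

Result:
name  | COUNT(c.id)
------+------------
Alice | 0          
Bob   | 2          
Grace | 5          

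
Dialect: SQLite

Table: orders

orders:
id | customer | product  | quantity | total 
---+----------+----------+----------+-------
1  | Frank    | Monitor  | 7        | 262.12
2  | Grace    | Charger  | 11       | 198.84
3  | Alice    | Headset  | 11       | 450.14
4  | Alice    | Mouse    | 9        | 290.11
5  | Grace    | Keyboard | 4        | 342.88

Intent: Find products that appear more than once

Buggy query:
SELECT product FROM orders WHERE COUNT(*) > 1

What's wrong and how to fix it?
Bug: COUNT(*) is an aggregate and cannot be used in WHERE

Fix: Group first, then use HAVING for the count condition

Corrected query:
SELECT product FROM orders GROUP BY product HAVING COUNT(*) > 1

Result:
(no rows)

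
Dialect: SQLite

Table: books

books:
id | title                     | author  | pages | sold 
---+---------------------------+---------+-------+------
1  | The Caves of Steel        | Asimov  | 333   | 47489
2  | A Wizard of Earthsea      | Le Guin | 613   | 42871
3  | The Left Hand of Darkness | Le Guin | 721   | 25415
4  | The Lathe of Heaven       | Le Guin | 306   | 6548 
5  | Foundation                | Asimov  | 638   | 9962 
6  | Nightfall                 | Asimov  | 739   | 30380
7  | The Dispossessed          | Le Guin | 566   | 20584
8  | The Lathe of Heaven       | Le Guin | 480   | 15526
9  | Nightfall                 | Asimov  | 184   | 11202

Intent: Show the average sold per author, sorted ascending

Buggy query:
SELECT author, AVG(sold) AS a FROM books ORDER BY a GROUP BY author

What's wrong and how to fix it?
Bug: GROUP BY must precede ORDER BY

Fix: Reorder: SELECT … FROM … GROUP BY … ORDER BY …

Corrected query:
SELECT author, AVG(sold) AS a FROM books GROUP BY author ORDER BY a

Result:
author  | a       
--------+---------
Le Guin | 22188.8 
Asimov  | 24758.25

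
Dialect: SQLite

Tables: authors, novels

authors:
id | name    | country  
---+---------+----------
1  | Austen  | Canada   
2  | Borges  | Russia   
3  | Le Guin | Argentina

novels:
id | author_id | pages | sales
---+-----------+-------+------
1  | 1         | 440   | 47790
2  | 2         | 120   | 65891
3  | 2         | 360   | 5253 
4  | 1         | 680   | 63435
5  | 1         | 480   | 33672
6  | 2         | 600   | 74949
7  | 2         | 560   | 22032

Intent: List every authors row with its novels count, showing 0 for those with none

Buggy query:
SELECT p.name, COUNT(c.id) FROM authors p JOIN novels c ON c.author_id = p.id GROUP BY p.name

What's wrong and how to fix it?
Bug: An inner join excludes parents with zero children

Fix: Use LEFT JOIN so parents without children still appear (COUNT(c.id) gives 0)

Corrected query:
SELECT p.name, COUNT(c.id) FROM authors p LEFT JOIN novels c ON c.author_id = p.id GROUP BY p.name

Result:
name    | COUNT(c.id)
--------+------------
Austen  | 3          
Borges  | 4          
Le Guin | 0          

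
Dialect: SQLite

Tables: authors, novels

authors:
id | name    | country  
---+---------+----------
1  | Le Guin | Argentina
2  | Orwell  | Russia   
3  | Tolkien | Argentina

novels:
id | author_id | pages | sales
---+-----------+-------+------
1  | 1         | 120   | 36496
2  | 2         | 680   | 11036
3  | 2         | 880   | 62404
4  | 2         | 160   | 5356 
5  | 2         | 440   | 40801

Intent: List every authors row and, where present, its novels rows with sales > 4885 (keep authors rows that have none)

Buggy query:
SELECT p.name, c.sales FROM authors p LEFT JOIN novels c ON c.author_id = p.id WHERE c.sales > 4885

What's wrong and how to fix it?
Bug: Filtering c.sales in WHERE discards the NULL rows produced by LEFT JOIN, turning it into an inner join

Fix: Move the right-table condition into the ON clause so unmatched parents are kept

Corrected query:
SELECT p.name, c.sales FROM authors p LEFT JOIN novels c ON c.author_id = p.id AND c.sales > 4885

Result:
name    | sales
--------+------
Le Guin | 36496
Orwell  | 5356 
Orwell  | 11036
Orwell  | 40801
Orwell  | 62404
Tolkien | NULL 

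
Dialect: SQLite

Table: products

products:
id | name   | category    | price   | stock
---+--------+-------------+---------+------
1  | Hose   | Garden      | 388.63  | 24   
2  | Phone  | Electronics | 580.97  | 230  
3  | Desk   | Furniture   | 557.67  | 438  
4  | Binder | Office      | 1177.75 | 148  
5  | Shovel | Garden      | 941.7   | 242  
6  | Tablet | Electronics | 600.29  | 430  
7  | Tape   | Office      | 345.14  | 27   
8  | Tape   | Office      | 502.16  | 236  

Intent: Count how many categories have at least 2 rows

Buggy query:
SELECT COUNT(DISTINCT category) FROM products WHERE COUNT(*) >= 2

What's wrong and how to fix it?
Bug: WHERE filters individual rows, not groups, so a group-level COUNT is invalid there

Fix: Use a subquery that GROUPs and filters with HAVING, then count its rows

Corrected query:
SELECT COUNT(*) FROM (SELECT category FROM products GROUP BY category HAVING COUNT(*) >= 2)

Result:
COUNT(*)
--------
3       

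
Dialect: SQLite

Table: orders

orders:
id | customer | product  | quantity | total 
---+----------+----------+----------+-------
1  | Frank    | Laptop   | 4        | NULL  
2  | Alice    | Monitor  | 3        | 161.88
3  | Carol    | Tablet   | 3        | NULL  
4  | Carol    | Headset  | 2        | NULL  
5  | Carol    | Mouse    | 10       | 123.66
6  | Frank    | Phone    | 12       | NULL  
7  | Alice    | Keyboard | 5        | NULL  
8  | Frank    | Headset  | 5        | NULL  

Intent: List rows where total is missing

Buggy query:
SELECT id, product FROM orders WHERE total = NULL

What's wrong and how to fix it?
Bug: Comparing to NULL with '=' never matches; NULL = NULL is unknown, not true

Fix: Use IS NULL to test for NULL

Corrected query:
SELECT id, product FROM orders WHERE total IS NULL

Result:
id | product 
---+---------
1  | Laptop  
3  | Tablet  
4  | Headset 
6  | Phone   
7  | Keyboard
8  | Headset 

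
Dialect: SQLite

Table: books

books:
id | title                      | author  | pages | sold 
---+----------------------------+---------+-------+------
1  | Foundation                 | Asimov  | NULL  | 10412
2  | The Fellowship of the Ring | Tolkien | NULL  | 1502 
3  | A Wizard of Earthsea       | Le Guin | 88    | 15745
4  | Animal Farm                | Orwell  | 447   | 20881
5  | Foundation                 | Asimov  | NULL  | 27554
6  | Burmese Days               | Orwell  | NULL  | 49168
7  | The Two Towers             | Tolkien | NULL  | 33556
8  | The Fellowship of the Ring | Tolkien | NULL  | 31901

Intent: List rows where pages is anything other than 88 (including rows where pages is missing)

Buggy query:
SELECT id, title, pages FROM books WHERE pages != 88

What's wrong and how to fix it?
Bug: 'pages != 88' is unknown when pages is NULL, so NULL rows are silently excluded

Fix: Handle NULL separately with IS NULL alongside the inequality

Corrected query:
SELECT id, title, pages FROM books WHERE pages != 88 OR pages IS NULL

Result:
id | title                      | pages
---+----------------------------+------
1  | Foundation                 | NULL 
2  | The Fellowship of the Ring | NULL 
4  | Animal Farm                | 447  
5  | Foundation                 | NULL 
6  | Burmese Days               | NULL 
7  | The Two Towers             | NULL 
8  | The Fellowship of the Ring | NULL 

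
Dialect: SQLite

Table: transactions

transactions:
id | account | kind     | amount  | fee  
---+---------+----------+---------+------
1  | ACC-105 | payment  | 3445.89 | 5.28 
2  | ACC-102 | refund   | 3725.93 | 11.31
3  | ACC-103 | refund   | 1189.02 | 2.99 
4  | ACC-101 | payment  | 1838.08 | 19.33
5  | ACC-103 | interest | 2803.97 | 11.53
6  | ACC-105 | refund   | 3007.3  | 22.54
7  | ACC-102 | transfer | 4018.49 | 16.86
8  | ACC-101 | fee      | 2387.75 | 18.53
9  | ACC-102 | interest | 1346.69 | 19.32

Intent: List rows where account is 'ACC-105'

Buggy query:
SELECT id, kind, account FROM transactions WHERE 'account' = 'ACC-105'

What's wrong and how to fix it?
Bug: Single quotes denote string literals in SQL; the column name is being compared as a constant string

Fix: Remove the quotes around the column name (or use double quotes for an identifier)

Corrected query:
SELECT id, kind, account FROM transactions WHERE account = 'ACC-105'

Result:
id | kind    | account
---+---------+--------
1  | payment | ACC-105
6  | refund  | ACC-105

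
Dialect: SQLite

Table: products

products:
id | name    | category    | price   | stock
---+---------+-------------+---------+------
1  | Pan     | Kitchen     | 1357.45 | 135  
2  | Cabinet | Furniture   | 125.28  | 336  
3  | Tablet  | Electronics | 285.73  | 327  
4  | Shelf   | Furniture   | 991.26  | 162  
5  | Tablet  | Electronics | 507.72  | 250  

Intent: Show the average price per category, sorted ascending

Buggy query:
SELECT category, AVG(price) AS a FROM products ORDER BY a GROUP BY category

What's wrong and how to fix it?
Bug: ORDER BY appears before GROUP BY; SQL clause order requires GROUP BY first

Fix: Reorder: SELECT … FROM … GROUP BY … ORDER BY …

Corrected query:
SELECT category, AVG(price) AS a FROM products GROUP BY category ORDER BY a

Result:
category    | a      
------------+--------
Electronics | 396.725
Furniture   | 558.27 
Kitchen     | 1357.45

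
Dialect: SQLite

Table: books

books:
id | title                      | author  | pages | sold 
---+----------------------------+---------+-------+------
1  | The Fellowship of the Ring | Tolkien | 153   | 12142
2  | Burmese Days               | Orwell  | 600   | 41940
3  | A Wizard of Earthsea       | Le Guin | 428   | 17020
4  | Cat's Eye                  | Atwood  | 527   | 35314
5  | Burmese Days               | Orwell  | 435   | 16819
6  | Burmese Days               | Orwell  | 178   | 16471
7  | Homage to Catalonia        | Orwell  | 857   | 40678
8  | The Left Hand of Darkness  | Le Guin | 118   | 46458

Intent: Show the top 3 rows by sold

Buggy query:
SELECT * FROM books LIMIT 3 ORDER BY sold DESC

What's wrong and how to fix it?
Bug: LIMIT must come after ORDER BY

Fix: Sort with ORDER BY, then apply LIMIT

Corrected query:
SELECT * FROM books ORDER BY sold DESC LIMIT 3

Result:
id | title                     | author  | pages | sold 
---+---------------------------+---------+-------+------
8  | The Left Hand of Darkness | Le Guin | 118   | 46458
2  | Burmese Days              | Orwell  | 600   | 41940
7  | Homage to Catalonia       | Orwell  | 857   | 40678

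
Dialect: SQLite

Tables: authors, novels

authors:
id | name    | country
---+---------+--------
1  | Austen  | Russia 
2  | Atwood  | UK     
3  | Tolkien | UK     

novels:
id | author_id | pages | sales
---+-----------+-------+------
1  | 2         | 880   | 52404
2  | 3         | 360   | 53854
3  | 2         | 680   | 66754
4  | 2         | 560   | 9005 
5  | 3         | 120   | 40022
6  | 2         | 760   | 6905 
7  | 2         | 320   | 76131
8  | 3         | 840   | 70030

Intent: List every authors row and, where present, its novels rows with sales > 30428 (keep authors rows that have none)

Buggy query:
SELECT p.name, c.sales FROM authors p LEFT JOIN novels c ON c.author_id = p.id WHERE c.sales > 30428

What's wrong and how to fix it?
Bug: Filtering c.sales in WHERE discards the NULL rows produced by LEFT JOIN, turning it into an inner join

Fix: Put 'c.sales > 30428' in the JOIN's ON clause instead of WHERE

Corrected query:
SELECT p.name, c.sales FROM authors p LEFT JOIN novels c ON c.author_id = p.id AND c.sales > 30428

Result:
name    | sales
--------+------
Austen  | NULL 
Atwood  | 52404
Atwood  | 66754
Atwood  | 76131
Tolkien | 40022
Tolkien | 53854
Tolkien | 70030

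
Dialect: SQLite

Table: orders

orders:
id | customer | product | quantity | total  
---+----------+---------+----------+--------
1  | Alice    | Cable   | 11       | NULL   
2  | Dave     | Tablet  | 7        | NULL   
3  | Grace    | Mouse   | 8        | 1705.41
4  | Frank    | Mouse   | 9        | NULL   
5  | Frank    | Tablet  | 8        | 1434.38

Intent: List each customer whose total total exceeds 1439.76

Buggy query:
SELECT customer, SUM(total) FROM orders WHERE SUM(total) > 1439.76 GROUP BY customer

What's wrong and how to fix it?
Bug: Aggregate functions cannot appear in a WHERE clause

Fix: Move the aggregate condition to a HAVING clause

Corrected query:
SELECT customer, SUM(total) FROM orders GROUP BY customer HAVING SUM(total) > 1439.76

Result:
customer | SUM(total)
---------+-----------
Grace    | 1705.41   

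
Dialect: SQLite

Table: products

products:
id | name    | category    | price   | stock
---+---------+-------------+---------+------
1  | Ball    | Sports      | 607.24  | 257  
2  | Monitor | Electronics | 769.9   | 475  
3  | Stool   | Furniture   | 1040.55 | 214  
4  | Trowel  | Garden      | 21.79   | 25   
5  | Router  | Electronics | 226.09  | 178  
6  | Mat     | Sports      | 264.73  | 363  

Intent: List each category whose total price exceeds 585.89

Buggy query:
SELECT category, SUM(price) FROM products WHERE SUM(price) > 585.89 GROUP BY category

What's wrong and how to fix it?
Bug: SUM(price) is an aggregate, but WHERE filters rows before aggregation

Fix: Move the aggregate condition to a HAVING clause

Corrected query:
SELECT category, SUM(price) FROM products GROUP BY category HAVING SUM(price) > 585.89

Result:
category    | SUM(price)
------------+-----------
Electronics | 995.99    
Furniture   | 1040.55   
Sports      | 871.97    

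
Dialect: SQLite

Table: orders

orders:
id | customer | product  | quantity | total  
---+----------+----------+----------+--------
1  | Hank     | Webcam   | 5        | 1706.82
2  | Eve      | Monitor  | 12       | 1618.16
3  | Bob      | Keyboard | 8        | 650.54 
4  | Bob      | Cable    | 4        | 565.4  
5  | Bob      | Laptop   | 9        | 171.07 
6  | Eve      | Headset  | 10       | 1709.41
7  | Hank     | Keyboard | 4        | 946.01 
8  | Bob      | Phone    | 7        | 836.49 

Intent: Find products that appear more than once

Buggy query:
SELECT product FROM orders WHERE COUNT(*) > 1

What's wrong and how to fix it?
Bug: WHERE can't reference COUNT(*); aggregates are computed after WHERE

Fix: Group first, then use HAVING for the count condition

Corrected query:
SELECT product FROM orders GROUP BY product HAVING COUNT(*) > 1

Result:
product 
--------
Keyboard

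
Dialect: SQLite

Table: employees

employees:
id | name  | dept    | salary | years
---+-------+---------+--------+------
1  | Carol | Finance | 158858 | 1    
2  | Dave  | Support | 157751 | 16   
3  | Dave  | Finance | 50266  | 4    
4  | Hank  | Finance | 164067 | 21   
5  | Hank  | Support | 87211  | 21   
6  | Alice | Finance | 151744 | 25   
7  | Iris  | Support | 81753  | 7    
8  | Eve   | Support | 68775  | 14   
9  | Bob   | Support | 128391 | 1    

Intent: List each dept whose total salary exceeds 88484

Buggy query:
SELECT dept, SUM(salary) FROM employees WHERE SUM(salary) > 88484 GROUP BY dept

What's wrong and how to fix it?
Bug: WHERE runs before GROUP BY, so aggregates aren't available there

Fix: Move the aggregate condition to a HAVING clause

Corrected query:
SELECT dept, SUM(salary) FROM employees GROUP BY dept HAVING SUM(salary) > 88484

Result:
dept    | SUM(salary)
--------+------------
Finance | 524935     
Support | 523881     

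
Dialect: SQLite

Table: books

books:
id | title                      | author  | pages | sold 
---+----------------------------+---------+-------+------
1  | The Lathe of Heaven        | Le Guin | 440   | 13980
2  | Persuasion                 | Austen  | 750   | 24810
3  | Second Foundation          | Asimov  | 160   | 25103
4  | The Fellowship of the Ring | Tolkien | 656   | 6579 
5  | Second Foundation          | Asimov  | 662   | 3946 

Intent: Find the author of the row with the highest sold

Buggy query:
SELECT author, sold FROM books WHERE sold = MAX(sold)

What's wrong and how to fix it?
Bug: WHERE is evaluated per row; an aggregate over the whole table isn't defined there

Fix: Wrap MAX in a scalar subquery so WHERE compares against a single value

Corrected query:
SELECT author, sold FROM books WHERE sold = (SELECT MAX(sold) FROM books)

Result:
author | sold 
-------+------
Asimov | 25103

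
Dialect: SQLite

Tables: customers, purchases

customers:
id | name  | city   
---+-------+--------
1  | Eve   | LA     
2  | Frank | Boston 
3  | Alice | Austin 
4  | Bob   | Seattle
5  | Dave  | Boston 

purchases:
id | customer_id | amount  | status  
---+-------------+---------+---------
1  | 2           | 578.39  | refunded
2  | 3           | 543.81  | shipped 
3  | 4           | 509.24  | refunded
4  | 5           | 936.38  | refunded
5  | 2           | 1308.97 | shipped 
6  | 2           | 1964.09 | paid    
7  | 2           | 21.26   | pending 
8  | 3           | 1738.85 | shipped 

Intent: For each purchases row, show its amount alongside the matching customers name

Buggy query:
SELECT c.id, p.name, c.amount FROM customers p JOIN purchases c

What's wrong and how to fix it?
Bug: JOIN with no ON clause produces a cartesian product; every purchases row pairs with every customers row

Fix: Specify the join condition linking the foreign key to the parent id

Corrected query:
SELECT c.id, p.name, c.amount FROM customers p JOIN purchases c ON c.customer_id = p.id

Result:
id | name  | amount 
---+-------+--------
1  | Frank | 578.39 
2  | Alice | 543.81 
3  | Bob   | 509.24 
4  | Dave  | 936.38 
5  | Frank | 1308.97
6  | Frank | 1964.09
7  | Frank | 21.26  
8  | Alice | 1738.85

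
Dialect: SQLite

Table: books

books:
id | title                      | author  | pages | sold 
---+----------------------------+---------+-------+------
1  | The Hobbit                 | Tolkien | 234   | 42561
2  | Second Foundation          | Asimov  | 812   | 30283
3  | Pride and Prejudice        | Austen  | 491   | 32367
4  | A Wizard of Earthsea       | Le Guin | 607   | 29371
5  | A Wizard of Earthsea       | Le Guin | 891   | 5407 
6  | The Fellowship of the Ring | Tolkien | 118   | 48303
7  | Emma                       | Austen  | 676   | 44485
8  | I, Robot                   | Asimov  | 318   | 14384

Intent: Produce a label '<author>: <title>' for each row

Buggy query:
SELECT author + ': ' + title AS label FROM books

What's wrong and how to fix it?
Bug: SQLite uses || for string concatenation; + coerces text to numbers (yielding 0)

Fix: Replace + with || to concatenate text

Corrected query:
SELECT author || ': ' || title AS label FROM books

Result:
label                              
-----------------------------------
Tolkien: The Hobbit                
Asimov: Second Foundation          
Austen: Pride and Prejudice        
Le Guin: A Wizard of Earthsea      
Le Guin: A Wizard of Earthsea      
Tolkien: The Fellowship of the Ring
Austen: Emma                       
Asimov: I, Robot                   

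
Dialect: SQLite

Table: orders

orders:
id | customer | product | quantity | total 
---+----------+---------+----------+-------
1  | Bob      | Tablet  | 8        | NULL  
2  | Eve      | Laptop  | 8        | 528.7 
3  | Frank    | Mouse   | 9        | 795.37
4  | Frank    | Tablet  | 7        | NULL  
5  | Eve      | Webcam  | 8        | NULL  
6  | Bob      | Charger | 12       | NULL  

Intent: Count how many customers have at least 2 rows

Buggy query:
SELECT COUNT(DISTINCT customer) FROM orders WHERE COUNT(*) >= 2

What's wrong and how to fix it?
Bug: WHERE filters individual rows, not groups, so a group-level COUNT is invalid there

Fix: Use a subquery that GROUPs and filters with HAVING, then count its rows

Corrected query:
SELECT COUNT(*) FROM (SELECT customer FROM orders GROUP BY customer HAVING COUNT(*) >= 2)

Result:
COUNT(*)
--------
3       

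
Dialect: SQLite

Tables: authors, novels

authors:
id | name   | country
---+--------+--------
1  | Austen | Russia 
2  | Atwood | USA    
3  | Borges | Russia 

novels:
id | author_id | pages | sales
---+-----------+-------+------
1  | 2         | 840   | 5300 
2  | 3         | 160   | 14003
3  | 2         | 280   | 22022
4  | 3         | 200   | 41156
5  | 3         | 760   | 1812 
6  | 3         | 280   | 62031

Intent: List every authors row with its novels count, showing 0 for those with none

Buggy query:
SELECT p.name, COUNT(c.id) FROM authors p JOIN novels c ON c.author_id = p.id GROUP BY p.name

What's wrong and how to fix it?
Bug: INNER JOIN drops authors rows that have no matching novels rows

Fix: Use LEFT JOIN so parents without children still appear (COUNT(c.id) gives 0)

Corrected query:
SELECT p.name, COUNT(c.id) FROM authors p LEFT JOIN novels c ON c.author_id = p.id GROUP BY p.name

Result:
name   | COUNT(c.id)
-------+------------
Atwood | 2          
Austen | 0          
Borges | 4          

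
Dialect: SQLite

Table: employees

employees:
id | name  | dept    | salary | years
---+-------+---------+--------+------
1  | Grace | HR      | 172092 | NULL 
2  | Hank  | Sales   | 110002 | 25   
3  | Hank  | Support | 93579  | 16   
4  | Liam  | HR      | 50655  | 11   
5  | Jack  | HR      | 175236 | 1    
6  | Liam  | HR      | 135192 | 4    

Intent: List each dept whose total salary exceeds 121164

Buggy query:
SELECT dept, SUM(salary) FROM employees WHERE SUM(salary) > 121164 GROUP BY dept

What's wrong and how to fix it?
Bug: WHERE runs before GROUP BY, so aggregates aren't available there

Fix: Move the aggregate condition to a HAVING clause

Corrected query:
SELECT dept, SUM(salary) FROM employees GROUP BY dept HAVING SUM(salary) > 121164

Result:
dept | SUM(salary)
-----+------------
HR   | 533175     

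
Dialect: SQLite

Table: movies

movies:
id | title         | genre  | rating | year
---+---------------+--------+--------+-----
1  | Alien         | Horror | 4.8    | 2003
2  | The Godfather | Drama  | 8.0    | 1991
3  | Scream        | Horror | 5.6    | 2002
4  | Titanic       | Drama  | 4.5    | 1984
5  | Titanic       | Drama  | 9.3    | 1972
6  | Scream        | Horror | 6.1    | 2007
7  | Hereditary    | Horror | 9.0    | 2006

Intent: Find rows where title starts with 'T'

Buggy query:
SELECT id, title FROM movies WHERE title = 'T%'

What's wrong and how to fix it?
Bug: '=' compares the literal string including the % character; pattern matching needs LIKE

Fix: Use LIKE for wildcard pattern matching

Corrected query:
SELECT id, title FROM movies WHERE title LIKE 'T%'

Result:
id | title        
---+--------------
2  | The Godfather
4  | Titanic      
5  | Titanic      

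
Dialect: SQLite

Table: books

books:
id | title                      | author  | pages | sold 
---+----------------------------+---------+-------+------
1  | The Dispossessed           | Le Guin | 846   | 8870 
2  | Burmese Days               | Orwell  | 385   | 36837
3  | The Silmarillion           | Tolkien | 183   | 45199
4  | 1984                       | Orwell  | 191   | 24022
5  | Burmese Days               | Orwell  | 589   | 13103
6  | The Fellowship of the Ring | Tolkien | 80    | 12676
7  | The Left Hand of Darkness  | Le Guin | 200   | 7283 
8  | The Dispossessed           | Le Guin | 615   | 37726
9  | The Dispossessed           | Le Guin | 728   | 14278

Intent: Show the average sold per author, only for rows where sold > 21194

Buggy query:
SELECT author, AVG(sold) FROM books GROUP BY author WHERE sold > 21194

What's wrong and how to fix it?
Bug: WHERE cannot follow GROUP BY

Fix: Place WHERE between FROM and GROUP BY

Corrected query:
SELECT author, AVG(sold) FROM books WHERE sold > 21194 GROUP BY author

Result:
author  | AVG(sold)
--------+----------
Le Guin | 37726    
Orwell  | 30429.5  
Tolkien | 45199    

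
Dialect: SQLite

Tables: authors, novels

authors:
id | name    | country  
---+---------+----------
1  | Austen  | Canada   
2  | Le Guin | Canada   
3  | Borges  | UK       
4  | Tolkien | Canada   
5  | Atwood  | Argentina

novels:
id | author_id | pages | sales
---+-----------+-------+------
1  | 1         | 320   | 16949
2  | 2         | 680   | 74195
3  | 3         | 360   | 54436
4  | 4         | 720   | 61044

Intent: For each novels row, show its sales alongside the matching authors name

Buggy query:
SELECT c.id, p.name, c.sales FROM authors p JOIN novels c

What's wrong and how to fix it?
Bug: JOIN with no ON clause produces a cartesian product; every novels row pairs with every authors row

Fix: Add ON c.author_id = p.id to the JOIN

Corrected query:
SELECT c.id, p.name, c.sales FROM authors p JOIN novels c ON c.author_id = p.id

Result:
id | name    | sales
---+---------+------
1  | Austen  | 16949
2  | Le Guin | 74195
3  | Borges  | 54436
4  | Tolkien | 61044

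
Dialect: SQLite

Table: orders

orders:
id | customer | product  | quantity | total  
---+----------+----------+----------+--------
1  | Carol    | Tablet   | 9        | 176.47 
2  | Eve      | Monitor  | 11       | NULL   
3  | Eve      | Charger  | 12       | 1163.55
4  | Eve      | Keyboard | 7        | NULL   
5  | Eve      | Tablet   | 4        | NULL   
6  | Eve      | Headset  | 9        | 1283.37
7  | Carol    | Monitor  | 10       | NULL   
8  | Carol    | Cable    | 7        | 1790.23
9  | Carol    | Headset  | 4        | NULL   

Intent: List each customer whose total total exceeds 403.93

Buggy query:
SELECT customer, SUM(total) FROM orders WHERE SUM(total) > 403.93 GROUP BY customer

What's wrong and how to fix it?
Bug: WHERE runs before GROUP BY, so aggregates aren't available there

Fix: Move the aggregate condition to a HAVING clause

Corrected query:
SELECT customer, SUM(total) FROM orders GROUP BY customer HAVING SUM(total) > 403.93

Result:
customer | SUM(total)
---------+-----------
Carol    | 1966.7    
Eve      | 2446.92   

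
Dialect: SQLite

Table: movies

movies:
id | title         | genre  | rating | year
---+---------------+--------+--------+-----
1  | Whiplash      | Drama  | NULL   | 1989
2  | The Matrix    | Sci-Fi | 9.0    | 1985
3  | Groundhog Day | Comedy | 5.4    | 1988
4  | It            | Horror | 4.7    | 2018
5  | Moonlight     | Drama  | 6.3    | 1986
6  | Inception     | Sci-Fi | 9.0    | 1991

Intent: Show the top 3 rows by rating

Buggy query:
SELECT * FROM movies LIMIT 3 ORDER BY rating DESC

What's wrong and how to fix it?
Bug: ORDER BY cannot follow LIMIT; LIMIT is the final clause

Fix: Sort with ORDER BY, then apply LIMIT

Corrected query:
SELECT * FROM movies ORDER BY rating DESC LIMIT 3

Result:
id | title      | genre  | rating | year
---+------------+--------+--------+-----
2  | The Matrix | Sci-Fi | 9      | 1985
6  | Inception  | Sci-Fi | 9      | 1991
5  | Moonlight  | Drama  | 6.3    | 1986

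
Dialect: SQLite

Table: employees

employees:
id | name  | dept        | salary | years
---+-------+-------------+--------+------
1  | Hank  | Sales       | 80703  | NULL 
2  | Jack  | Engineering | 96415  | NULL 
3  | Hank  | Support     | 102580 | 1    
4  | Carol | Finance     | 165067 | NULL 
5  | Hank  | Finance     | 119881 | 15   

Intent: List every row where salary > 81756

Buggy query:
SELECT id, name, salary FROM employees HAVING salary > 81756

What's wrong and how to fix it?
Bug: HAVING filters the output of aggregation, but this query has no GROUP BY and no aggregate functions, so SQLite rejects it (HAVING clause on a non-aggregate query); the condition here is per row

Fix: Use WHERE for row-level filtering

Corrected query:
SELECT id, name, salary FROM employees WHERE salary > 81756

Result:
id | name  | salary
---+-------+-------
2  | Jack  | 96415 
3  | Hank  | 102580
4  | Carol | 165067
5  | Hank  | 119881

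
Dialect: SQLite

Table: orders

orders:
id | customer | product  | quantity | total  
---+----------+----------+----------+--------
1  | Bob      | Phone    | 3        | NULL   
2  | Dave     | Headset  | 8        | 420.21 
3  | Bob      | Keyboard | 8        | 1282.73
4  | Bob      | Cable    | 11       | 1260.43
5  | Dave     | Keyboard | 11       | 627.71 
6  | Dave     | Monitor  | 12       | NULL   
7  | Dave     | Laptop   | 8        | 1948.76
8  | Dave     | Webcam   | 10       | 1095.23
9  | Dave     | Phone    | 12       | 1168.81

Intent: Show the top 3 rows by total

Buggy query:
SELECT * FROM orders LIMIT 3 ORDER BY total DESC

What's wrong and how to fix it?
Bug: ORDER BY cannot follow LIMIT; LIMIT is the final clause

Fix: Swap the clauses: ORDER BY first, then LIMIT

Corrected query:
SELECT * FROM orders ORDER BY total DESC LIMIT 3

Result:
id | customer | product  | quantity | total  
---+----------+----------+----------+--------
7  | Dave     | Laptop   | 8        | 1948.76
3  | Bob      | Keyboard | 8        | 1282.73
4  | Bob      | Cable    | 11       | 1260.43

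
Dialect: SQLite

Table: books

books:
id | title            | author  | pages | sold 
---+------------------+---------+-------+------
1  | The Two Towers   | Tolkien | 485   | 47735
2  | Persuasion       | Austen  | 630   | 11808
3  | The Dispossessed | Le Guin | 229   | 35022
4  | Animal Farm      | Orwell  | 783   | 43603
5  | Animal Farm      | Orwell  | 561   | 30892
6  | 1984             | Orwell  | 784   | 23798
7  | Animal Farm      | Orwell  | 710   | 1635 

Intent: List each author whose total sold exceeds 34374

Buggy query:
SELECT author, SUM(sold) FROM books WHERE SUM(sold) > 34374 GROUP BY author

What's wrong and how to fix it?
Bug: WHERE runs before GROUP BY, so aggregates aren't available there

Fix: Use HAVING (which filters groups after aggregation) instead of WHERE

Corrected query:
SELECT author, SUM(sold) FROM books GROUP BY author HAVING SUM(sold) > 34374

Result:
author  | SUM(sold)
--------+----------
Le Guin | 35022    
Orwell  | 99928    
Tolkien | 47735    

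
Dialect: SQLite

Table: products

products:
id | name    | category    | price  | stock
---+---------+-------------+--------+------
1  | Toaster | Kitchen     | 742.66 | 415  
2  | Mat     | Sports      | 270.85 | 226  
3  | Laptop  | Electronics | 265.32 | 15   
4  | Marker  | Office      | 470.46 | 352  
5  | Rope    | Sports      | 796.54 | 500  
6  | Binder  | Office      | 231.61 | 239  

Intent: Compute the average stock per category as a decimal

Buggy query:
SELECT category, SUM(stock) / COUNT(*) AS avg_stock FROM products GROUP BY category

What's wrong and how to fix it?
Bug: SUM(stock) and COUNT(*) are both integers; the division truncates the fractional part

Fix: Cast one side to REAL so the division keeps the fractional part

Corrected query:
SELECT category, SUM(stock) * 1.0 / COUNT(*) AS avg_stock FROM products GROUP BY category

Result:
category    | avg_stock
------------+----------
Electronics | 15       
Kitchen     | 415      
Office      | 295.5    
Sports      | 363      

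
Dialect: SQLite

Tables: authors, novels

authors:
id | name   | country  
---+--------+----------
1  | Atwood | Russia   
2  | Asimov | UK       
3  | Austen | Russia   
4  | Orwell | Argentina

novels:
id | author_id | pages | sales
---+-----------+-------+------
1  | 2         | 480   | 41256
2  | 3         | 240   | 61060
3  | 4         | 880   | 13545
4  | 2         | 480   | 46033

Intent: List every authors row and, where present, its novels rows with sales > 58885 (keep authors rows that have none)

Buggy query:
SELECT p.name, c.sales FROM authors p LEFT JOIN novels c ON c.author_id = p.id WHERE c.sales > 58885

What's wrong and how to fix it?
Bug: Filtering c.sales in WHERE discards the NULL rows produced by LEFT JOIN, turning it into an inner join

Fix: Put 'c.sales > 58885' in the JOIN's ON clause instead of WHERE

Corrected query:
SELECT p.name, c.sales FROM authors p LEFT JOIN novels c ON c.author_id = p.id AND c.sales > 58885

Result:
name   | sales
-------+------
Atwood | NULL 
Asimov | NULL 
Austen | 61060
Orwell | NULL 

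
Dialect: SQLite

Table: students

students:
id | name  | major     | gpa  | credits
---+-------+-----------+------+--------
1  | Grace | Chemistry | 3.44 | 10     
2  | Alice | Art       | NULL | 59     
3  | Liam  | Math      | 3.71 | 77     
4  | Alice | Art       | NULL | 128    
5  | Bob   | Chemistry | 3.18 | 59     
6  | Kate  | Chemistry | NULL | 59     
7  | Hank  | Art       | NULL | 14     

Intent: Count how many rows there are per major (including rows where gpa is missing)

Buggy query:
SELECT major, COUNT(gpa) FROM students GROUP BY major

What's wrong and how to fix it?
Bug: COUNT(column) counts non-NULL values only; rows with NULL gpa aren't counted

Fix: Replace COUNT(gpa) with COUNT(*)

Corrected query:
SELECT major, COUNT(*) FROM students GROUP BY major

Result:
major     | COUNT(*)
----------+---------
Art       | 3       
Chemistry | 3       
Math      | 1       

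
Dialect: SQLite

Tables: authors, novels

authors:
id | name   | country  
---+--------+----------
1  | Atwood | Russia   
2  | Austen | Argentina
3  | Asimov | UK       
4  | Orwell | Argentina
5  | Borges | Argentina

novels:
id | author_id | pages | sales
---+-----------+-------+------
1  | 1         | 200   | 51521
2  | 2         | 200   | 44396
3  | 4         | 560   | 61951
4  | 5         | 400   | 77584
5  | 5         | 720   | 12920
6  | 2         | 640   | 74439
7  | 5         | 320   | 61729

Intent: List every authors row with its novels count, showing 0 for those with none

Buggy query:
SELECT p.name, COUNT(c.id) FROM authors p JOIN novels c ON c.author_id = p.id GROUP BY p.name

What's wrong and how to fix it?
Bug: INNER JOIN drops authors rows that have no matching novels rows

Fix: Switch to LEFT JOIN to retain unmatched parent rows

Corrected query:
SELECT p.name, COUNT(c.id) FROM authors p LEFT JOIN novels c ON c.author_id = p.id GROUP BY p.name

Result:
name   | COUNT(c.id)
-------+------------
Asimov | 0          
Atwood | 1          
Austen | 2          
Borges | 3          
Orwell | 1          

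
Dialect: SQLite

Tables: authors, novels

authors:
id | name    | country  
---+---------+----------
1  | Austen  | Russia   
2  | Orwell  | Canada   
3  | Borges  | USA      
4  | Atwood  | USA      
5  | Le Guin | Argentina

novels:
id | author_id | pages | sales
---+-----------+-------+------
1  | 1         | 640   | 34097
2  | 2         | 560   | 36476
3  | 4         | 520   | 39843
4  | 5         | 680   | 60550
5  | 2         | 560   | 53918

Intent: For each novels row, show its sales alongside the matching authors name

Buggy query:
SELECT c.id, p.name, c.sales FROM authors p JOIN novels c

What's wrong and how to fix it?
Bug: JOIN with no ON clause produces a cartesian product; every novels row pairs with every authors row

Fix: Specify the join condition linking the foreign key to the parent id

Corrected query:
SELECT c.id, p.name, c.sales FROM authors p JOIN novels c ON c.author_id = p.id

Result:
id | name    | sales
---+---------+------
1  | Austen  | 34097
2  | Orwell  | 36476
3  | Atwood  | 39843
4  | Le Guin | 60550
5  | Orwell  | 53918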